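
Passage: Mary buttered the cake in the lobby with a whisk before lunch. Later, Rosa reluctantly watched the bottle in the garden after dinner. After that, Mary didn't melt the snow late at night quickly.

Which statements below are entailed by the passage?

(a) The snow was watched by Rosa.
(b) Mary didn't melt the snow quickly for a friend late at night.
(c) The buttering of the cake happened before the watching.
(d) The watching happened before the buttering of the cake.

(a) Not entailed — Rosa watched the bottle, not the snow; the snow belongs to the melting event.
(b) Entailed — under negation, adding a further restriction is entailed: if no such melting event occurred, none occurred for a friend either.
(c) Entailed — the narrative places the buttering before the watching.
(d) Not entailed — the narrative places the buttering before the watching, not after.

(b), (c)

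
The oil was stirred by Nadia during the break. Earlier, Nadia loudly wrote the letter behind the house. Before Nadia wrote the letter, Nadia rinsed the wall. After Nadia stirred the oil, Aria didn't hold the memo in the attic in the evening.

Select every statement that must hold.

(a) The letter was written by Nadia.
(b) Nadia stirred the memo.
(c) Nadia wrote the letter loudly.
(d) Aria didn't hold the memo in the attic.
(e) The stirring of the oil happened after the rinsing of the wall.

(a) Entailed — every conjunct here is already in the original writing event.
(b) Not entailed — Nadia stirred the oil, not the memo; the memo belongs to the holding event.
(c) Entailed — this follows by dropping conjuncts from the writing event's description.
(d) Not entailed — dropping 'in the evening' under negation is not valid — the original leaves open that Aria held the memo some other way.
(e) Entailed — the narrative places the rinsing before the stirring.

(a), (c), (e)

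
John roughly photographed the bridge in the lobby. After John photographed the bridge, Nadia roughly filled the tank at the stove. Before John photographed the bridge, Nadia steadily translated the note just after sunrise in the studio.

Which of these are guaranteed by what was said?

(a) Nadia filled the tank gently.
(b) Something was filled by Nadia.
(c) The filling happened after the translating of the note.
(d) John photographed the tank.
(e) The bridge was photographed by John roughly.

(a) Not entailed — 'gently' adds a manner not in (and inconsistent with) the original.
(b) Entailed — this follows by dropping conjuncts from the filling event's description.
(c) Entailed — the narrative places the translating before the filling.
(d) Not entailed — John photographed the bridge, not the tank; the tank belongs to the filling event.
(e) Entailed — dropping 'in the lobby' leaves a sub-description the original still satisfies.

(b), (c), (e)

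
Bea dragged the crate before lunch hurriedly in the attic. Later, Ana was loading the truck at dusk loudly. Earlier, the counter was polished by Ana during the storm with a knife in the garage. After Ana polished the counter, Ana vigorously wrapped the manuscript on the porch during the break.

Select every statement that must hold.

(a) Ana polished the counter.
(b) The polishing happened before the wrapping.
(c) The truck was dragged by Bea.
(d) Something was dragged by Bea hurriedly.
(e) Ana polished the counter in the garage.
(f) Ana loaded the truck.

(a), (b), (d), (e)

(a) Entailed — the original entails any weakening of itself; this just drops 'with a knife', 'in the garage', 'during the storm'.
(b) Entailed — the narrative places the polishing before the wrapping.
(c) Not entailed — Bea dragged the crate, not the truck; the truck belongs to the loading event.
(d) Entailed — this follows by dropping conjuncts from the dragging event's description.
(e) Entailed — the original entails any weakening of itself; this just drops 'with a knife', 'during the storm'.
(f) Not entailed — 'was loading' is progressive on an accomplishment; it does not entail the completed 'loaded'.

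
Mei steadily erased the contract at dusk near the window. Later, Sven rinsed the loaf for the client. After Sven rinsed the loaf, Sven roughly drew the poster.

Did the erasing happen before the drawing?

yes

The narrative orders the erasing before the drawing.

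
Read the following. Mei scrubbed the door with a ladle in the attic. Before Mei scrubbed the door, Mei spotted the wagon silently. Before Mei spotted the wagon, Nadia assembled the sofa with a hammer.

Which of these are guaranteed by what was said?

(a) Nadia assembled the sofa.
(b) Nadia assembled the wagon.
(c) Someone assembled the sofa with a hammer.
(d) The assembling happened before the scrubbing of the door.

(a), (c), (d)

(a) Entailed — dropping 'with a hammer' leaves a sub-description the original still satisfies.
(b) Not entailed — Nadia assembled the sofa, not the wagon; the wagon belongs to the spotting event.
(c) Entailed — generalizing the agent leaves a sub-description the original still satisfies.
(d) Entailed — the narrative places the assembling before the scrubbing.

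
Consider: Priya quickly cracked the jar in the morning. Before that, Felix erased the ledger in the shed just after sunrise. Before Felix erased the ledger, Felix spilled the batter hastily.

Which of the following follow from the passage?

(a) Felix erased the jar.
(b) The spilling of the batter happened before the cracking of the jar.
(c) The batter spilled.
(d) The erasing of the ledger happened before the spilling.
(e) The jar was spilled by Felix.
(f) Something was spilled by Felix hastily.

(a) Not entailed — Felix erased the ledger, not the jar; the jar belongs to the cracking event.
(b) Entailed — the narrative places the spilling before the cracking.
(c) Entailed — 'Felix spilled the batter' is causative; it entails the inchoative 'the batter spilled'.
(d) Not entailed — the narrative places the spilling before the erasing, not after.
(e) Not entailed — Felix spilled the batter, not the jar; the jar belongs to the cracking event.
(f) Entailed — this follows by dropping conjuncts from the spilling event's description.

(b), (c), (f)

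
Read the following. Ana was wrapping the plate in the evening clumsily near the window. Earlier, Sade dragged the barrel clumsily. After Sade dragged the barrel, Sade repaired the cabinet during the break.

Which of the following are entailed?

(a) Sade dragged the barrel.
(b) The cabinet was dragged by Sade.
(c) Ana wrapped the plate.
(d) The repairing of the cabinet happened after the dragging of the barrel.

(a), (d)

(a) Entailed — every conjunct here is already in the original dragging event.
(b) Not entailed — Sade dragged the barrel, not the cabinet; the cabinet belongs to the repairing event.
(c) Not entailed — 'was wrapping' is progressive on an accomplishment; it does not entail the completed 'wrapped'.
(d) Entailed — the narrative places the dragging before the repairing.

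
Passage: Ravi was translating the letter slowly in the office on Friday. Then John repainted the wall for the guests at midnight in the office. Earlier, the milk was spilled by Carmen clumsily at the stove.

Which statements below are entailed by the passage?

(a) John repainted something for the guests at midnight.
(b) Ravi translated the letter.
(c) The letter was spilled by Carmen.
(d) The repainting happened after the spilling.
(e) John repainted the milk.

(a), (d)

(a) Entailed — this follows by dropping conjuncts from the repainting event's description.
(b) Not entailed — 'was translating' is progressive on an accomplishment; it does not entail the completed 'translated'.
(c) Not entailed — Carmen spilled the milk, not the letter; the letter belongs to the translating event.
(d) Entailed — the narrative places the spilling before the repainting.
(e) Not entailed — John repainted the wall, not the milk; the milk belongs to the spilling event.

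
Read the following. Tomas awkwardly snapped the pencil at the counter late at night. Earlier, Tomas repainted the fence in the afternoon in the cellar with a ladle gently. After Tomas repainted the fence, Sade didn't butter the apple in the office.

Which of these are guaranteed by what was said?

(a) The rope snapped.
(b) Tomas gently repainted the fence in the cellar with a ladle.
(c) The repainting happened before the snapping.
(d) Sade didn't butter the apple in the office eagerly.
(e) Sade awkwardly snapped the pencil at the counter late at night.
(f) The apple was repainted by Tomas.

(b), (c), (d)

(a) Not entailed — the pencil is what snapped, not the rope.
(b) Entailed — dropping 'in the afternoon' leaves a sub-description the original still satisfies.
(c) Entailed — the narrative places the repainting before the snapping.
(d) Entailed — under negation, adding a further restriction is entailed: if no such buttering event occurred, none occurred eagerly either.
(e) Not entailed — the passage has Tomas snapping the pencil, not Sade.
(f) Not entailed — Tomas repainted the fence, not the apple; the apple belongs to the buttering event.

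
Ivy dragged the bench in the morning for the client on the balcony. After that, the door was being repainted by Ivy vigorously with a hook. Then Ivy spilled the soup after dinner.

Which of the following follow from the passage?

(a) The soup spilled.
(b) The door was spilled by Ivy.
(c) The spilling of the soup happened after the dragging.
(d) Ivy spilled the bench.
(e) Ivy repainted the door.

(a) Entailed — 'Ivy spilled the soup' is causative; it entails the inchoative 'the soup spilled'.
(b) Not entailed — Ivy spilled the soup, not the door; the door belongs to the repainting event.
(c) Entailed — the narrative places the dragging before the spilling.
(d) Not entailed — Ivy spilled the soup, not the bench; the bench belongs to the dragging event.
(e) Not entailed — 'was repainting' is progressive on an accomplishment; it does not entail the completed 'repainted'.

(a), (c)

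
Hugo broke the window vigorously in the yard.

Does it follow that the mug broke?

no

Nothing is said about any mug; only the window is affected.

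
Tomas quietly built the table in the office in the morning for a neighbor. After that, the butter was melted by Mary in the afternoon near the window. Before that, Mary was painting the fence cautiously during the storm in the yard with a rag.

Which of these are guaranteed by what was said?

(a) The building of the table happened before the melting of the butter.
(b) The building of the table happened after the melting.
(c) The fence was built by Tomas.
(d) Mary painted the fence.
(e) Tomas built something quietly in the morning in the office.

(a), (e)

(a) Entailed — the narrative places the building before the melting.
(b) Not entailed — the narrative places the building before the melting, not after.
(c) Not entailed — Tomas built the table, not the fence; the fence belongs to the painting event.
(d) Not entailed — 'was painting' is progressive on an accomplishment; it does not entail the completed 'painted'.
(e) Entailed — dropping 'for a neighbor' and generalizing the patient leaves a sub-description the original still satisfies.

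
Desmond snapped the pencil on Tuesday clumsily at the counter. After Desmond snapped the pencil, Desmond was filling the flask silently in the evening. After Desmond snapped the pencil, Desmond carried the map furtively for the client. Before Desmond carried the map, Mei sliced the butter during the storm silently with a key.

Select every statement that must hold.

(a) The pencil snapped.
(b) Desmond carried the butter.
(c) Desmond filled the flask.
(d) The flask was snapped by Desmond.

(a)

(a) Entailed — 'Desmond snapped the pencil' is causative; it entails the inchoative 'the pencil snapped'.
(b) Not entailed — Desmond carried the map, not the butter; the butter belongs to the slicing event.
(c) Not entailed — 'was filling' is progressive on an accomplishment; it does not entail the completed 'filled'.
(d) Not entailed — Desmond snapped the pencil, not the flask; the flask belongs to the filling event.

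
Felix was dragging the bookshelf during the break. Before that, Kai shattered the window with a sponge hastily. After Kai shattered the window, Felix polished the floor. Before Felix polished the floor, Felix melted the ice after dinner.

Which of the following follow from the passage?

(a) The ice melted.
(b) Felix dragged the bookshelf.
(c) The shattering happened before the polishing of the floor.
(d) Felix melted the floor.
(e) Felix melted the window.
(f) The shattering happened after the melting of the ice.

(a), (b), (c)

(a) Entailed — 'Felix melted the ice' is causative; it entails the inchoative 'the ice melted'.
(b) Entailed — 'drag' is an activity; 'was dragging' entails that some dragging happened, so 'dragged' holds.
(c) Entailed — the narrative places the shattering before the polishing.
(d) Not entailed — Felix melted the ice, not the floor; the floor belongs to the polishing event.
(e) Not entailed — Felix melted the ice, not the window; the window belongs to the shattering event.
(f) Not entailed — the narrative doesn't order the melting relative to the shattering.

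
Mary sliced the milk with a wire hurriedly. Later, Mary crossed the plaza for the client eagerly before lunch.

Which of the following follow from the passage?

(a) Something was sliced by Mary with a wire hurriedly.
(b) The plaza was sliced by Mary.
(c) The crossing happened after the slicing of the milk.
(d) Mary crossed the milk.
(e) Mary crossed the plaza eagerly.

(a), (c), (e)

(a) Entailed — this follows by dropping conjuncts from the slicing event's description.
(b) Not entailed — Mary sliced the milk, not the plaza; the plaza belongs to the crossing event.
(c) Entailed — the narrative places the slicing before the crossing.
(d) Not entailed — Mary crossed the plaza, not the milk; the milk belongs to the slicing event.
(e) Entailed — every conjunct here is already in the original crossing event.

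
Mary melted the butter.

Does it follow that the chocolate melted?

no

Nothing is said about any chocolate; only the butter is affected.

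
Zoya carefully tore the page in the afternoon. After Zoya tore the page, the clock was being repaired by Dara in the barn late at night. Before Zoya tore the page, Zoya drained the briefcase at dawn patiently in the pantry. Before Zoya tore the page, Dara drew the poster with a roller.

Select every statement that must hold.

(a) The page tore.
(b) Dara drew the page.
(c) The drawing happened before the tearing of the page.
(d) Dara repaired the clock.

(a), (c)

(a) Entailed — 'Zoya tore the page' is causative; it entails the inchoative 'the page tore'.
(b) Not entailed — Dara drew the poster, not the page; the page belongs to the tearing event.
(c) Entailed — the narrative places the drawing before the tearing.
(d) Not entailed — 'was repairing' is progressive on an accomplishment; it does not entail the completed 'repaired'.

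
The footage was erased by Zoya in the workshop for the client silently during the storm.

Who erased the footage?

Zoya

'Zoya' marks the agent of the erasing event.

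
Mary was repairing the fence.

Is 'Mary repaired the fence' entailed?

no

'was repairing' is progressive; for an accomplishment like 'repair the fence', it doesn't entail completion.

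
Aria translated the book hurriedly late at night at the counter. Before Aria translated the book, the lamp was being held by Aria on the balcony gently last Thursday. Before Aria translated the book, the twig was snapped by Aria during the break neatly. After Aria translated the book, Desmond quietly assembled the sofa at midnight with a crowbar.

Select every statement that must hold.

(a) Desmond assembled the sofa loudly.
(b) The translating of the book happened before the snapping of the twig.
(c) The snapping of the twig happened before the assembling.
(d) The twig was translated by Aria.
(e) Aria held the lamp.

(a) Not entailed — 'loudly' adds a manner not in (and inconsistent with) the original.
(b) Not entailed — the narrative places the snapping before the translating, not after.
(c) Entailed — the narrative places the snapping before the assembling.
(d) Not entailed — Aria translated the book, not the twig; the twig belongs to the snapping event.
(e) Entailed — 'hold' is an activity; 'was holding' entails that some holding happened, so 'held' holds.

(c), (e)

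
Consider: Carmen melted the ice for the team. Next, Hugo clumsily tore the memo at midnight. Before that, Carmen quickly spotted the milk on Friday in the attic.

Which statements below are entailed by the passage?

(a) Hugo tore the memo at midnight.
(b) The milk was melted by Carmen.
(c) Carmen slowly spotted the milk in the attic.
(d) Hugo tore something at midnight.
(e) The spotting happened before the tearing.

(a) Entailed — the original entails any weakening of itself; this just drops 'clumsily'.
(b) Not entailed — Carmen melted the ice, not the milk; the milk belongs to the spotting event.
(c) Not entailed — 'slowly' adds a manner not in (and inconsistent with) the original.
(d) Entailed — the original entails any weakening of itself; this just drops 'clumsily' and generalizes the patient.
(e) Entailed — the narrative places the spotting before the tearing.

(a), (d), (e)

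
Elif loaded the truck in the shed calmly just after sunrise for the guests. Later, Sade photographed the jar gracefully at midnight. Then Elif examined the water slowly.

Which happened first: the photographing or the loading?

the loading

The connectives place the loading before the photographing.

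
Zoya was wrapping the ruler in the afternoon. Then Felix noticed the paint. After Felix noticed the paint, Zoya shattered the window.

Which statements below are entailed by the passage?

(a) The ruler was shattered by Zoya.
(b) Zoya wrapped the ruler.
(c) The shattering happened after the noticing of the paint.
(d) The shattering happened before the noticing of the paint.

(c)

(a) Not entailed — Zoya shattered the window, not the ruler; the ruler belongs to the wrapping event.
(b) Not entailed — 'was wrapping' is progressive on an accomplishment; it does not entail the completed 'wrapped'.
(c) Entailed — the narrative places the noticing before the shattering.
(d) Not entailed — the narrative places the noticing before the shattering, not after.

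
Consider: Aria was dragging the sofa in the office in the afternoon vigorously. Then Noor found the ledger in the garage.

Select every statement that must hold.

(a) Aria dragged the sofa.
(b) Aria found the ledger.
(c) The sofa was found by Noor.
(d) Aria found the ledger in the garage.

(a) Entailed — 'drag' is an activity; 'was dragging' entails that some dragging happened, so 'dragged' holds.
(b) Not entailed — the passage has Noor finding the ledger, not Aria.
(c) Not entailed — Noor found the ledger, not the sofa; the sofa belongs to the dragging event.
(d) Not entailed — the passage has Noor finding the ledger, not Aria.

(a)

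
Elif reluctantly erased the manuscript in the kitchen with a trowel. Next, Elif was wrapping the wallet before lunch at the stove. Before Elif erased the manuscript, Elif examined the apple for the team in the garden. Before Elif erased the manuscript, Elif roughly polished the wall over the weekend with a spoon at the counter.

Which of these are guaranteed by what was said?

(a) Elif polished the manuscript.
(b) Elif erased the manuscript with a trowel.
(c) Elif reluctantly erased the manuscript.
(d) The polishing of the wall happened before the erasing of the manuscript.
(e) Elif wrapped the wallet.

(b), (c), (d)

(a) Not entailed — Elif polished the wall, not the manuscript; the manuscript belongs to the erasing event.
(b) Entailed — the original entails any weakening of itself; this just drops 'in the kitchen', 'reluctantly'.
(c) Entailed — every conjunct here is already in the original erasing event.
(d) Entailed — the narrative places the polishing before the erasing.
(e) Not entailed — 'was wrapping' is progressive on an accomplishment; it does not entail the completed 'wrapped'.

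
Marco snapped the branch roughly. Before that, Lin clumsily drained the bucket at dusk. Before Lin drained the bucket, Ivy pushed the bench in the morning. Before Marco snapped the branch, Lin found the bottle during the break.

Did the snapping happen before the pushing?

no

The narrative orders the pushing before the snapping.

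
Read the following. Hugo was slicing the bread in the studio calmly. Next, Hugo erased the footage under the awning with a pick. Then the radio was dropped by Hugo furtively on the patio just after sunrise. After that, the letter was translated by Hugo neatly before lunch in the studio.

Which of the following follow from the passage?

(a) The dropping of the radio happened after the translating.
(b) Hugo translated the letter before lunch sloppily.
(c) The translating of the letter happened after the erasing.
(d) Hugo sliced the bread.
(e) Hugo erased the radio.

(a) Not entailed — the narrative places the dropping before the translating, not after.
(b) Not entailed — 'sloppily' adds a manner not in (and inconsistent with) the original.
(c) Entailed — the narrative places the erasing before the translating.
(d) Not entailed — 'was slicing' is progressive on an accomplishment; it does not entail the completed 'sliced'.
(e) Not entailed — Hugo erased the footage, not the radio; the radio belongs to the dropping event.

(c)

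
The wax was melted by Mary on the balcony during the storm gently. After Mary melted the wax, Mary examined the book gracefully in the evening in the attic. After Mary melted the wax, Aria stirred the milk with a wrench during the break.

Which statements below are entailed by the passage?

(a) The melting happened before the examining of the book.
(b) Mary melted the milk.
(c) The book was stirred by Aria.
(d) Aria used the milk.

(a) Entailed — the narrative places the melting before the examining.
(b) Not entailed — Mary melted the wax, not the milk; the milk belongs to the stirring event.
(c) Not entailed — Aria stirred the milk, not the book; the book belongs to the examining event.
(d) Not entailed — the milk is the patient, not an instrument — Aria used a wrench.

(a)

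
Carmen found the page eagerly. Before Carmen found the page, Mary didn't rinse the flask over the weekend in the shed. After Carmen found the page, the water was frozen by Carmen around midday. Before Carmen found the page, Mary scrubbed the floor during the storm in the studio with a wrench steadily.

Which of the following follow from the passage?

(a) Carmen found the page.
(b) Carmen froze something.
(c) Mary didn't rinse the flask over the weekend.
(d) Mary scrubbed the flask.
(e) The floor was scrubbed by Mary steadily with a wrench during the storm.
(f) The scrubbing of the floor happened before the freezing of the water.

(a) Entailed — every conjunct here is already in the original finding event.
(b) Entailed — the original entails any weakening of itself; this just drops 'around midday' and generalizes the patient.
(c) Not entailed — dropping 'in the shed' under negation is not valid — the original leaves open that Mary rinsed the flask some other way.
(d) Not entailed — Mary scrubbed the floor, not the flask; the flask belongs to the rinsing event.
(e) Entailed — every conjunct here is already in the original scrubbing event.
(f) Entailed — the narrative places the scrubbing before the freezing.

(a), (b), (e), (f)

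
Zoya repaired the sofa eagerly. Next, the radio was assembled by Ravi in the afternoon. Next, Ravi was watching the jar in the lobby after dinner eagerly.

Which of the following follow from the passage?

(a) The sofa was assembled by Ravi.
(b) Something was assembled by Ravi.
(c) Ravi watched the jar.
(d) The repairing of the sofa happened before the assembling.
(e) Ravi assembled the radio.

(b), (c), (d), (e)

(a) Not entailed — Ravi assembled the radio, not the sofa; the sofa belongs to the repairing event.
(b) Entailed — every conjunct here is already in the original assembling event.
(c) Entailed — 'watch' is an activity; 'was watching' entails that some watching happened, so 'watched' holds.
(d) Entailed — the narrative places the repairing before the assembling.
(e) Entailed — this follows by dropping conjuncts from the assembling event's description.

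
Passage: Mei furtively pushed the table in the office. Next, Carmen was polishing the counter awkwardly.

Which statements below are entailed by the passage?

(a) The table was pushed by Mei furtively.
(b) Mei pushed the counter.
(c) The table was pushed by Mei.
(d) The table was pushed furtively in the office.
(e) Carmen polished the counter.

(a), (c), (d), (e)

(a) Entailed — the original entails any weakening of itself; this just drops 'in the office'.
(b) Not entailed — Mei pushed the table, not the counter; the counter belongs to the polishing event.
(c) Entailed — every conjunct here is already in the original pushing event.
(d) Entailed — the original entails any weakening of itself; this just generalizes the agent.
(e) Entailed — 'polish' is an activity; 'was polishing' entails that some polishing happened, so 'polished' holds.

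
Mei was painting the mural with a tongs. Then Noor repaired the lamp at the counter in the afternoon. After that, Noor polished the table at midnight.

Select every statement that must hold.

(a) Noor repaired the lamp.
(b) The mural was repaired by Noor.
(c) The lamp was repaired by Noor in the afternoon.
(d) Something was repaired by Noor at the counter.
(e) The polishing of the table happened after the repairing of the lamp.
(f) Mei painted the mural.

(a) Entailed — dropping 'in the afternoon', 'at the counter' leaves a sub-description the original still satisfies.
(b) Not entailed — Noor repaired the lamp, not the mural; the mural belongs to the painting event.
(c) Entailed — this follows by dropping conjuncts from the repairing event's description.
(d) Entailed — dropping 'in the afternoon' and generalizing the patient leaves a sub-description the original still satisfies.
(e) Entailed — the narrative places the repairing before the polishing.
(f) Not entailed — 'was painting' is progressive on an accomplishment; it does not entail the completed 'painted'.

(a), (c), (d), (e)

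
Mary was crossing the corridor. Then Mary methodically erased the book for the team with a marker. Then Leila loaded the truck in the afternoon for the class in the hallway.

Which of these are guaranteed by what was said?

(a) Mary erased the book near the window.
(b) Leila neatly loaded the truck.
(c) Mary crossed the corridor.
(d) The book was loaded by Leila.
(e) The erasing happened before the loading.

(a) Not entailed — 'near the window' adds information not in the original event.
(b) Not entailed — 'neatly' adds information not in the original event.
(c) Not entailed — 'was crossing' is progressive on an accomplishment; it does not entail the completed 'crossed'.
(d) Not entailed — Leila loaded the truck, not the book; the book belongs to the erasing event.
(e) Entailed — the narrative places the erasing before the loading.

(e)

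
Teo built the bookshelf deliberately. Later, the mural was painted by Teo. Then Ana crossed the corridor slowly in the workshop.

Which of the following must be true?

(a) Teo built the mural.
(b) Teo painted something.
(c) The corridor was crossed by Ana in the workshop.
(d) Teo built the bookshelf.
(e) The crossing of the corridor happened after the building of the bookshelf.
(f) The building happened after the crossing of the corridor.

(a) Not entailed — Teo built the bookshelf, not the mural; the mural belongs to the painting event.
(b) Entailed — generalizing the patient leaves a sub-description the original still satisfies.
(c) Entailed — this follows by dropping conjuncts from the crossing event's description.
(d) Entailed — the original entails any weakening of itself; this just drops 'deliberately'.
(e) Entailed — the narrative places the building before the crossing.
(f) Not entailed — the narrative places the building before the crossing, not after.

(b), (c), (d), (e)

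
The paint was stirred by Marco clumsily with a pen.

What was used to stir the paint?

a pen

'with a pen' marks the instrument of the stirring event.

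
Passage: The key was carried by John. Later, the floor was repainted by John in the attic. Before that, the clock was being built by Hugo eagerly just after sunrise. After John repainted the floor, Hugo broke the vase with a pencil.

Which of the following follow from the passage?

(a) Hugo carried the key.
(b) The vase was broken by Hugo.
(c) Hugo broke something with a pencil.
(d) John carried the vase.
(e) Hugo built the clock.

(b), (c)

(a) Not entailed — the passage has John carrying the key, not Hugo.
(b) Entailed — this follows by dropping conjuncts from the breaking event's description.
(c) Entailed — the original entails any weakening of itself; this just generalizes the patient.
(d) Not entailed — John carried the key, not the vase; the vase belongs to the breaking event.
(e) Not entailed — 'was building' is progressive on an accomplishment; it does not entail the completed 'built'.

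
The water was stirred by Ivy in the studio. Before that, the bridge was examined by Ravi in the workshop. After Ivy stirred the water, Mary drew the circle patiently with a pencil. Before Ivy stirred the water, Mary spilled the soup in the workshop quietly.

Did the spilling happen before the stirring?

yes

The narrative orders the spilling before the stirring.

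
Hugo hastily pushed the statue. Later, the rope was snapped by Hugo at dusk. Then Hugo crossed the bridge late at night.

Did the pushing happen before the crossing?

The narrative orders the pushing before the crossing.

yes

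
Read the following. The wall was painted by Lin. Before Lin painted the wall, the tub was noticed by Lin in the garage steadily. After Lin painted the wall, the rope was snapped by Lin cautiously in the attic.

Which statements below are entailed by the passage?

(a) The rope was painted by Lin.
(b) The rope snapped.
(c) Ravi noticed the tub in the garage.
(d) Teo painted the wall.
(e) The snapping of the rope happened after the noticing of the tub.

(a) Not entailed — Lin painted the wall, not the rope; the rope belongs to the snapping event.
(b) Entailed — 'Lin snapped the rope' is causative; it entails the inchoative 'the rope snapped'.
(c) Not entailed — the passage has Lin noticing the tub, not Ravi.
(d) Not entailed — the passage has Lin painting the wall, not Teo.
(e) Entailed — the narrative places the noticing before the snapping.

(b), (e)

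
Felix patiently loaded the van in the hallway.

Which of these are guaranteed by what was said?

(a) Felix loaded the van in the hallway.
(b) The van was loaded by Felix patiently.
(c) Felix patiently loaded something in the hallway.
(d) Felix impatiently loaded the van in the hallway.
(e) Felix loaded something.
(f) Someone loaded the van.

(a), (b), (c), (e), (f)

(a) Entailed — this follows by dropping conjuncts from the loading event's description.
(b) Entailed — dropping 'in the hallway' leaves a sub-description the original still satisfies.
(c) Entailed — the original entails any weakening of itself; this just generalizes the patient.
(d) Not entailed — 'impatiently' adds a manner not in (and inconsistent with) the original.
(e) Entailed — every conjunct here is already in the original loading event.
(f) Entailed — dropping 'in the hallway', 'patiently' and generalizing the agent leaves a sub-description the original still satisfies.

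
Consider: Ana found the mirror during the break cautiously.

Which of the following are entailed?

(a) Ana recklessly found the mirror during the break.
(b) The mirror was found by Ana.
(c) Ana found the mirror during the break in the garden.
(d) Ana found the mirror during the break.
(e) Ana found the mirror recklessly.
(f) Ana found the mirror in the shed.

(b), (d)

(a) Not entailed — 'recklessly' adds a manner not in (and inconsistent with) the original.
(b) Entailed — dropping 'cautiously', 'during the break' leaves a sub-description the original still satisfies.
(c) Not entailed — 'in the garden' adds information not in the original event.
(d) Entailed — every conjunct here is already in the original finding event.
(e) Not entailed — 'recklessly' adds a manner not in (and inconsistent with) the original.
(f) Not entailed — 'in the shed' adds information not in the original event.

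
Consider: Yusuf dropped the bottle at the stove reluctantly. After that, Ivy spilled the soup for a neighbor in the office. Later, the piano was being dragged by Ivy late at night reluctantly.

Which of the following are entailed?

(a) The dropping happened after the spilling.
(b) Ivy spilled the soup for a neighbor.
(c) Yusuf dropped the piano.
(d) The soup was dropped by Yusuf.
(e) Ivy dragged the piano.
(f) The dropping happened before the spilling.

(a) Not entailed — the narrative places the dropping before the spilling, not after.
(b) Entailed — this follows by dropping conjuncts from the spilling event's description.
(c) Not entailed — Yusuf dropped the bottle, not the piano; the piano belongs to the dragging event.
(d) Not entailed — Yusuf dropped the bottle, not the soup; the soup belongs to the spilling event.
(e) Entailed — 'drag' is an activity; 'was dragging' entails that some dragging happened, so 'dragged' holds.
(f) Entailed — the narrative places the dropping before the spilling.

(b), (e), (f)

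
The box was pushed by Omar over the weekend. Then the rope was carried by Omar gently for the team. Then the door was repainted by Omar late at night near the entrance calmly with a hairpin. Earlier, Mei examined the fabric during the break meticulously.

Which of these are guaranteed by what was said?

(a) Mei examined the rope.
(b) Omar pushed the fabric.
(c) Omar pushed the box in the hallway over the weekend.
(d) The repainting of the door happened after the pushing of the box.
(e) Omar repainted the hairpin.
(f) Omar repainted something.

(d), (f)

(a) Not entailed — Mei examined the fabric, not the rope; the rope belongs to the carrying event.
(b) Not entailed — Omar pushed the box, not the fabric; the fabric belongs to the examining event.
(c) Not entailed — 'in the hallway' adds information not in the original event.
(d) Entailed — the narrative places the pushing before the repainting.
(e) Not entailed — the hairpin is the instrument, not what was repainted.
(f) Entailed — every conjunct here is already in the original repainting event.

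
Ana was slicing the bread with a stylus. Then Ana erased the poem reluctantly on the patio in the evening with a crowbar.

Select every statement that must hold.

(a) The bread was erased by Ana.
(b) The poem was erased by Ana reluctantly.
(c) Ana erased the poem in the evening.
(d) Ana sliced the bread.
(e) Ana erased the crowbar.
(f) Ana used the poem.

(b), (c)

(a) Not entailed — Ana erased the poem, not the bread; the bread belongs to the slicing event.
(b) Entailed — this follows by dropping conjuncts from the erasing event's description.
(c) Entailed — the original entails any weakening of itself; this just drops 'with a crowbar', 'reluctantly', 'on the patio'.
(d) Not entailed — 'was slicing' is progressive on an accomplishment; it does not entail the completed 'sliced'.
(e) Not entailed — the crowbar is the instrument, not what was erased.
(f) Not entailed — the poem is the patient, not an instrument — Ana used a crowbar.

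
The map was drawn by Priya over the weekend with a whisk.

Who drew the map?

'Priya' marks the agent of the drawing event.

Priya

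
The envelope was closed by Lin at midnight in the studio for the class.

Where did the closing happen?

'in the studio' marks the location of the closing event.

in the studio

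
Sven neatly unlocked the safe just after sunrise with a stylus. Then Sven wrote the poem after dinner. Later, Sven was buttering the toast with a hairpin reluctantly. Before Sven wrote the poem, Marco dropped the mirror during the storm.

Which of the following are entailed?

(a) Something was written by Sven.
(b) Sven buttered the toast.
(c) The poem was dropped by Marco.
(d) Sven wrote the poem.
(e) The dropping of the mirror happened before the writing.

(a) Entailed — the original entails any weakening of itself; this just drops 'after dinner' and generalizes the patient.
(b) Not entailed — 'was buttering' is progressive on an accomplishment; it does not entail the completed 'buttered'.
(c) Not entailed — Marco dropped the mirror, not the poem; the poem belongs to the writing event.
(d) Entailed — dropping 'after dinner' leaves a sub-description the original still satisfies.
(e) Entailed — the narrative places the dropping before the writing.

(a), (d), (e)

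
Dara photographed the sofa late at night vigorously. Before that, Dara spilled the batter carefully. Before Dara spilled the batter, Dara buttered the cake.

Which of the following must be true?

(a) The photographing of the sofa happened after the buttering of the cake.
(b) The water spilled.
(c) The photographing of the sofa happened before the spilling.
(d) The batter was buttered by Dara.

(a) Entailed — the narrative places the buttering before the photographing.
(b) Not entailed — the batter is what spilled, not the water.
(c) Not entailed — the narrative places the spilling before the photographing, not after.
(d) Not entailed — Dara buttered the cake, not the batter; the batter belongs to the spilling event.

(a)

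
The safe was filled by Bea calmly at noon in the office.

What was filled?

the safe

'the safe' marks the patient of the filling event.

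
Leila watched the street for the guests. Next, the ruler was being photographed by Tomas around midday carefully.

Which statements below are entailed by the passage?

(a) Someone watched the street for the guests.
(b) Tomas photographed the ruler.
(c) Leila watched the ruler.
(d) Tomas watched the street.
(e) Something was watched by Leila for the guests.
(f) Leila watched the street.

(a), (e), (f)

(a) Entailed — every conjunct here is already in the original watching event.
(b) Not entailed — 'was photographing' is progressive on an accomplishment; it does not entail the completed 'photographed'.
(c) Not entailed — Leila watched the street, not the ruler; the ruler belongs to the photographing event.
(d) Not entailed — the passage has Leila watching the street, not Tomas.
(e) Entailed — generalizing the patient leaves a sub-description the original still satisfies.
(f) Entailed — this follows by dropping conjuncts from the watching event's description.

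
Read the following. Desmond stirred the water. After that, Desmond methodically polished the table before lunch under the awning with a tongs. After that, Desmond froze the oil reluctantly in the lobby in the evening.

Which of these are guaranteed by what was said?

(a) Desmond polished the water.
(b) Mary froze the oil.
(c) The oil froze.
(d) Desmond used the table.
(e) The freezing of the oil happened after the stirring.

(a) Not entailed — Desmond polished the table, not the water; the water belongs to the stirring event.
(b) Not entailed — the passage has Desmond freezing the oil, not Mary.
(c) Entailed — 'Desmond froze the oil' is causative; it entails the inchoative 'the oil froze'.
(d) Not entailed — the table is the patient, not an instrument — Desmond used a tongs.
(e) Entailed — the narrative places the stirring before the freezing.

(c), (e)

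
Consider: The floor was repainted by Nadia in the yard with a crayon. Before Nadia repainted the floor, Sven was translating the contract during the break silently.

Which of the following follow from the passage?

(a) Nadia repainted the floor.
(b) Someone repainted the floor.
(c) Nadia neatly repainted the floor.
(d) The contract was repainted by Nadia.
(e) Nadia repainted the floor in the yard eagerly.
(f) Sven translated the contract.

(a), (b)

(a) Entailed — dropping 'with a crayon', 'in the yard' leaves a sub-description the original still satisfies.
(b) Entailed — this follows by dropping conjuncts from the repainting event's description.
(c) Not entailed — 'neatly' adds information not in the original event.
(d) Not entailed — Nadia repainted the floor, not the contract; the contract belongs to the translating event.
(e) Not entailed — 'eagerly' adds information not in the original event.
(f) Not entailed — 'was translating' is progressive on an accomplishment; it does not entail the completed 'translated'.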